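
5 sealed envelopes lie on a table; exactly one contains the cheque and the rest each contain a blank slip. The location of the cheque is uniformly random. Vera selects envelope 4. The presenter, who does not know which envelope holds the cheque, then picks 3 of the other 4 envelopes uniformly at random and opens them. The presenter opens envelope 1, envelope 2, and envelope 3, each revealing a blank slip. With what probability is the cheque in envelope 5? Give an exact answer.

1/2

Apply Bayes' rule, conditioning on where the cheque actually is.
If it is in any of envelopes 1, 2, and 3 (prior 1/5 each): that envelope was opened and seen not to hold the prize — ruled out; weight (1/5)·0 = 0 each.
If it is in either of envelopes 4 and 5 (prior 1/5 each): the presenter picks exactly this set with probability 1/4 regardless, and none is the prize; weight (1/5)·(1/4) = 1/20 each.
The weights sum to 1/10.
So P(the cheque in envelope 5 | the presenter opened envelope 1, envelope 2, and envelope 3) = (1/20) / (1/10) = 1/2.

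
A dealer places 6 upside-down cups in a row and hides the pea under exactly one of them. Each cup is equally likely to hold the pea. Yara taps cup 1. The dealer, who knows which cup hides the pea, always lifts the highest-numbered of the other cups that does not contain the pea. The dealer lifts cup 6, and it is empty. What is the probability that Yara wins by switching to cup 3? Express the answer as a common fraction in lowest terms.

1/5

Apply Bayes' rule, conditioning on where the pea actually is.
If it is under any of cups 1, 2, 3, 4, and 5 (prior 1/6 each): cup 6 is the highest-numbered option available, probability 1; weight (1/6)·1 = 1/6 each.
If it is under cup 6 (prior 1/6): the dealer opened cup 6, so this case is ruled out; weight (1/6)·0 = 0.
The weights sum to 5/6.
So P(the pea under cup 3 | the dealer opened cup 6) = (1/6) / (5/6) = 1/5.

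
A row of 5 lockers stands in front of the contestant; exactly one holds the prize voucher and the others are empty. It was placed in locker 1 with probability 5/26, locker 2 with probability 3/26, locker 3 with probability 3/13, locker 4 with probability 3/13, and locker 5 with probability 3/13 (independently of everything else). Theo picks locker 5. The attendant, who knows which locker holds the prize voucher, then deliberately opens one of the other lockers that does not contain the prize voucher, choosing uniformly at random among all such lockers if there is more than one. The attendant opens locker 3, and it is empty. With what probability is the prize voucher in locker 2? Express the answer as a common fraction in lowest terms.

Apply Bayes' rule, conditioning on where the prize voucher actually is.
If it is in locker 1 (prior 5/26): the attendant has 3 equally likely choices, so probability 1/3; weight (5/26)·(1/3) = 5/78.
If it is in locker 2 (prior 3/26): the attendant has 3 equally likely choices, so probability 1/3; weight (3/26)·(1/3) = 1/26.
If it is in locker 3 (prior 3/13): the attendant opened locker 3, so this case is ruled out; weight (3/13)·0 = 0.
If it is in locker 4 (prior 3/13): the attendant has 3 equally likely choices, so probability 1/3; weight (3/13)·(1/3) = 1/13.
If it is in locker 5 (prior 3/13): the attendant has 4 equally likely choices, so probability 1/4; weight (3/13)·(1/4) = 3/52.
The weights sum to 37/156.
So P(the prize voucher in locker 2 | the attendant opened locker 3) = (1/26) / (37/156) = 6/37.

6/37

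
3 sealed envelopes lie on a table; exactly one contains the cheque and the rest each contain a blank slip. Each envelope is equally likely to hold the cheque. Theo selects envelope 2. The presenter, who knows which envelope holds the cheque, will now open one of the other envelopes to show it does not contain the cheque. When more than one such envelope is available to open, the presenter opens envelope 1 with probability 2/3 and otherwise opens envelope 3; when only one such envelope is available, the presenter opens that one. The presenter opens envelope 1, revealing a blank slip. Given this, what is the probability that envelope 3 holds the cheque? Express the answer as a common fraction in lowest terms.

3/5

Consider each possible location of the cheque in turn.
If it is in envelope 1 (prior 1/3): the presenter opened envelope 1, so this case is ruled out; weight (1/3)·0 = 0.
If it is in envelope 2 (prior 1/3): envelope 1 is available, opened with probability 2/3; weight (1/3)·(2/3) = 2/9.
If it is in envelope 3 (prior 1/3): only envelope 1 is available, probability 1; weight (1/3)·1 = 1/3.
The weights sum to 5/9.
So P(the cheque in envelope 3 | the presenter opened envelope 1) = (1/3) / (5/9) = 3/5.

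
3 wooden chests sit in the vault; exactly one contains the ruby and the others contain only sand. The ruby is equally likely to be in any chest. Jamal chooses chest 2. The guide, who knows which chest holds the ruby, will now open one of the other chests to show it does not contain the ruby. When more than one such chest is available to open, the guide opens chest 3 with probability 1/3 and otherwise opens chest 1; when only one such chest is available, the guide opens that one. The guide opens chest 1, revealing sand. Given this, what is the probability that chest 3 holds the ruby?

3/5

Condition on the true location of the ruby.
If it is in chest 1 (prior 1/3): the guide opened chest 1, so this case is ruled out; weight (1/3)·0 = 0.
If it is in chest 2 (prior 1/3): chest 3 is available but not opened, probability 2/3; weight (1/3)·(2/3) = 2/9.
If it is in chest 3 (prior 1/3): only chest 1 is available, probability 1; weight (1/3)·1 = 1/3.
The weights sum to 5/9.
So P(the ruby in chest 3 | the guide opened chest 1) = (1/3) / (5/9) = 3/5.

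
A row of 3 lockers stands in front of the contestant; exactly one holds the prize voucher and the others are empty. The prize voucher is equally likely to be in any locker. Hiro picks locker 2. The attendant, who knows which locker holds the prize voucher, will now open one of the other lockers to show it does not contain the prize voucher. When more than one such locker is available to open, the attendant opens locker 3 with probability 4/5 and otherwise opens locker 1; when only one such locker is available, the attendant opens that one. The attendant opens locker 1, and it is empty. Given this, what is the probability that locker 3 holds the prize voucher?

5/6

Apply Bayes' rule, conditioning on where the prize voucher actually is.
If it is in locker 1 (prior 1/3): the attendant opened locker 1, so this case is ruled out; weight (1/3)·0 = 0.
If it is in locker 2 (prior 1/3): locker 3 is available but not opened, probability 1/5; weight (1/3)·(1/5) = 1/15.
If it is in locker 3 (prior 1/3): only locker 1 is available, probability 1; weight (1/3)·1 = 1/3.
The weights sum to 2/5.
So P(the prize voucher in locker 3 | the attendant opened locker 1) = (1/3) / (2/5) = 5/6.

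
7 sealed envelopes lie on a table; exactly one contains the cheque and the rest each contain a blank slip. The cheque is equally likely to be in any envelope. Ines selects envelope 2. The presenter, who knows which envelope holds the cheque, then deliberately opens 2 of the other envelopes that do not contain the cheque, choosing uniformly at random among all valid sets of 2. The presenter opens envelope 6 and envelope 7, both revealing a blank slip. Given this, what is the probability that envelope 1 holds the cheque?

3/14

Condition on the true location of the cheque.
If it is in any of envelopes 1, 3, 4, and 5 (prior 1/7 each): the presenter has 10 equally likely choices, so probability 1/10; weight (1/7)·(1/10) = 1/70 each.
If it is in envelope 2 (prior 1/7): the presenter has 15 equally likely choices, so probability 1/15; weight (1/7)·(1/15) = 1/105.
If it is in either of envelopes 6 and 7 (prior 1/7 each): that envelope was opened and seen not to hold the prize — ruled out; weight (1/7)·0 = 0 each.
The weights sum to 1/15.
So P(the cheque in envelope 1 | the presenter opened envelope 6 and envelope 7) = (1/70) / (1/15) = 3/14.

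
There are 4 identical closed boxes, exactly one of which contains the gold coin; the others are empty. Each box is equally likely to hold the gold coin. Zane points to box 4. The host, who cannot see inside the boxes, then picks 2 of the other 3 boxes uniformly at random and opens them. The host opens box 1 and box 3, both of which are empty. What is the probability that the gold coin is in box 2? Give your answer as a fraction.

Apply Bayes' rule, conditioning on where the gold coin actually is.
If it is in either of boxes 1 and 3 (prior 1/4 each): that box was opened and seen not to hold the prize — ruled out; weight (1/4)·0 = 0 each.
If it is in either of boxes 2 and 4 (prior 1/4 each): the host picks exactly this set with probability 1/3 regardless, and none is the prize; weight (1/4)·(1/3) = 1/12 each.
The weights sum to 1/6.
So P(the gold coin in box 2 | the host opened box 1 and box 3) = (1/12) / (1/6) = 1/2.

1/2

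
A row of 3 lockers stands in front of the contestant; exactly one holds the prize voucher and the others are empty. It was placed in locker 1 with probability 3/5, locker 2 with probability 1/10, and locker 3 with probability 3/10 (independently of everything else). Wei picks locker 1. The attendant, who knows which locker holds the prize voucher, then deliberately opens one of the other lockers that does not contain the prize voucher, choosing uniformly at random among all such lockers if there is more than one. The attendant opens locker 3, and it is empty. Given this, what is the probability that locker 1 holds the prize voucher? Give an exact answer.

Consider each possible location of the prize voucher in turn.
If it is in locker 1 (prior 3/5): the attendant has 2 equally likely choices, so probability 1/2; weight (3/5)·(1/2) = 3/10.
If it is in locker 2 (prior 1/10): the attendant has no choice, probability 1; weight (1/10)·1 = 1/10.
If it is in locker 3 (prior 3/10): the attendant opened locker 3, so this case is ruled out; weight (3/10)·0 = 0.
The weights sum to 2/5.
So P(the prize voucher in locker 1 | the attendant opened locker 3) = (3/10) / (2/5) = 3/4.

3/4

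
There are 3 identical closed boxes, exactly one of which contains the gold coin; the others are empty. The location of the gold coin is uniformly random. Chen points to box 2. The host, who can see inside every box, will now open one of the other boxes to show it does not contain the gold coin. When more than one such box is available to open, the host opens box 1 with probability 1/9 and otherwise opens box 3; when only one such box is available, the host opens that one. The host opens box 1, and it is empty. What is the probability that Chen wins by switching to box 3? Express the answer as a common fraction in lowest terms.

Condition on the true location of the gold coin.
If it is in box 1 (prior 1/3): the host opened box 1, so this case is ruled out; weight (1/3)·0 = 0.
If it is in box 2 (prior 1/3): box 1 is available, opened with probability 1/9; weight (1/3)·(1/9) = 1/27.
If it is in box 3 (prior 1/3): only box 1 is available, probability 1; weight (1/3)·1 = 1/3.
The weights sum to 10/27.
So P(the gold coin in box 3 | the host opened box 1) = (1/3) / (10/27) = 9/10.

9/10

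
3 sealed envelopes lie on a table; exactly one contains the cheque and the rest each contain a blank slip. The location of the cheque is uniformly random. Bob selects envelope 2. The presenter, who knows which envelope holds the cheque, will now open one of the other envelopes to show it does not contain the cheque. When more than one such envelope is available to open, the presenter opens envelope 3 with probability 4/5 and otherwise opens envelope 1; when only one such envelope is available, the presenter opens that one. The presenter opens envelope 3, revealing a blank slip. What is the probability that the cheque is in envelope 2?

4/9

Apply Bayes' rule, conditioning on where the cheque actually is.
If it is in envelope 1 (prior 1/3): only envelope 3 is available, probability 1; weight (1/3)·1 = 1/3.
If it is in envelope 2 (prior 1/3): envelope 3 is available, opened with probability 4/5; weight (1/3)·(4/5) = 4/15.
If it is in envelope 3 (prior 1/3): the presenter opened envelope 3, so this case is ruled out; weight (1/3)·0 = 0.
The weights sum to 3/5.
So P(the cheque in envelope 2 | the presenter opened envelope 3) = (4/15) / (3/5) = 4/9.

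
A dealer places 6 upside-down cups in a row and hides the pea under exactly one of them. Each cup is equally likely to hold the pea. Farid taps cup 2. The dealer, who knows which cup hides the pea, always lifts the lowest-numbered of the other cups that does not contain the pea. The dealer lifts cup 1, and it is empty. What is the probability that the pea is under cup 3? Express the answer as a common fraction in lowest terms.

Consider each possible location of the pea in turn.
If it is under cup 1 (prior 1/6): the dealer opened cup 1, so this case is ruled out; weight (1/6)·0 = 0.
If it is under any of cups 2, 3, 4, 5, and 6 (prior 1/6 each): cup 1 is the lowest-numbered option available, probability 1; weight (1/6)·1 = 1/6 each.
The weights sum to 5/6.
So P(the pea under cup 3 | the dealer opened cup 1) = (1/6) / (5/6) = 1/5.

1/5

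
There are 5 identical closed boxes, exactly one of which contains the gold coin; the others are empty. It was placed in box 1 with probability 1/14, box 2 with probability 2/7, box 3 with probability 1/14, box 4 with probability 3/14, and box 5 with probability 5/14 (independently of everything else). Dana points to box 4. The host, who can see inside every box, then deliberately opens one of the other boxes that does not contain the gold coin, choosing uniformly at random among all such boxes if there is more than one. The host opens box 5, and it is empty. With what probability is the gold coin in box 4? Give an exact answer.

3/11

Apply Bayes' rule, conditioning on where the gold coin actually is.
If it is in either of boxes 1 and 3 (prior 1/14 each): the host has 3 equally likely choices, so probability 1/3; weight (1/14)·(1/3) = 1/42 each.
If it is in box 2 (prior 2/7): the host has 3 equally likely choices, so probability 1/3; weight (2/7)·(1/3) = 2/21.
If it is in box 4 (prior 3/14): the host has 4 equally likely choices, so probability 1/4; weight (3/14)·(1/4) = 3/56.
If it is in box 5 (prior 5/14): the host opened box 5, so this case is ruled out; weight (5/14)·0 = 0.
The weights sum to 11/56.
So P(the gold coin in box 4 | the host opened box 5) = (3/56) / (11/56) = 3/11.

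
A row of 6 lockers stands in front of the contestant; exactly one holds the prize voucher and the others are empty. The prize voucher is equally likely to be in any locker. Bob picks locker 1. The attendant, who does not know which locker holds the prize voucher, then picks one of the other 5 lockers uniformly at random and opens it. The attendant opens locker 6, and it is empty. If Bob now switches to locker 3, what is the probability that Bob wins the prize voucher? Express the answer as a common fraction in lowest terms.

Apply Bayes' rule, conditioning on where the prize voucher actually is.
If it is in any of lockers 1, 2, 3, 4, and 5 (prior 1/6 each): the attendant picks locker 6 with probability 1/5 regardless, and it is not the prize; weight (1/6)·(1/5) = 1/30 each.
If it is in locker 6 (prior 1/6): the attendant opened locker 6, so this case is ruled out; weight (1/6)·0 = 0.
The weights sum to 1/6.
So P(the prize voucher in locker 3 | the attendant opened locker 6) = (1/30) / (1/6) = 1/5.

1/5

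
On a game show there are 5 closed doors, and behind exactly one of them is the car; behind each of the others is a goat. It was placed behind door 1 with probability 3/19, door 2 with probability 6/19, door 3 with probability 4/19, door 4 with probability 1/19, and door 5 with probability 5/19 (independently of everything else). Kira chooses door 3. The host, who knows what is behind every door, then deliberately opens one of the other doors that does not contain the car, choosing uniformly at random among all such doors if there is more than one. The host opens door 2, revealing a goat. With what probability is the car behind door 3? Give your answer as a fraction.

Condition on the true location of the car.
If it is behind door 1 (prior 3/19): the host has 3 equally likely choices, so probability 1/3; weight (3/19)·(1/3) = 1/19.
If it is behind door 2 (prior 6/19): the host opened door 2, so this case is ruled out; weight (6/19)·0 = 0.
If it is behind door 3 (prior 4/19): the host has 4 equally likely choices, so probability 1/4; weight (4/19)·(1/4) = 1/19.
If it is behind door 4 (prior 1/19): the host has 3 equally likely choices, so probability 1/3; weight (1/19)·(1/3) = 1/57.
If it is behind door 5 (prior 5/19): the host has 3 equally likely choices, so probability 1/3; weight (5/19)·(1/3) = 5/57.
The weights sum to 4/19.
So P(the car behind door 3 | the host opened door 2) = (1/19) / (4/19) = 1/4.

1/4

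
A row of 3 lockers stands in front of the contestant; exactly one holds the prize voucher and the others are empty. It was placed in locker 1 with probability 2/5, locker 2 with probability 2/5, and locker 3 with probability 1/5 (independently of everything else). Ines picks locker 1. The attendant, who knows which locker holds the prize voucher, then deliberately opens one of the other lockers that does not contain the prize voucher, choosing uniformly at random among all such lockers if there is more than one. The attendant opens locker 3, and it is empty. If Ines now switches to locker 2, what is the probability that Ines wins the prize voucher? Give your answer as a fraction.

Consider each possible location of the prize voucher in turn.
If it is in locker 1 (prior 2/5): the attendant has 2 equally likely choices, so probability 1/2; weight (2/5)·(1/2) = 1/5.
If it is in locker 2 (prior 2/5): the attendant has no choice, probability 1; weight (2/5)·1 = 2/5.
If it is in locker 3 (prior 1/5): the attendant opened locker 3, so this case is ruled out; weight (1/5)·0 = 0.
The weights sum to 3/5.
So P(the prize voucher in locker 2 | the attendant opened locker 3) = (2/5) / (3/5) = 2/3.

2/3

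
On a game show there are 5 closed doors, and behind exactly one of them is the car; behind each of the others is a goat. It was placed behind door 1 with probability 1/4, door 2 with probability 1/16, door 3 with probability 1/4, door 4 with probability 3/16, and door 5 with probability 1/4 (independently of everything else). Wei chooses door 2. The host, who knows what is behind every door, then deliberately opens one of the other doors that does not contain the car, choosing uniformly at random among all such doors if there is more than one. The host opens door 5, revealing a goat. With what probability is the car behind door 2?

Apply Bayes' rule, conditioning on where the car actually is.
If it is behind either of doors 1 and 3 (prior 1/4 each): the host has 3 equally likely choices, so probability 1/3; weight (1/4)·(1/3) = 1/12 each.
If it is behind door 2 (prior 1/16): the host has 4 equally likely choices, so probability 1/4; weight (1/16)·(1/4) = 1/64.
If it is behind door 4 (prior 3/16): the host has 3 equally likely choices, so probability 1/3; weight (3/16)·(1/3) = 1/16.
If it is behind door 5 (prior 1/4): the host opened door 5, so this case is ruled out; weight (1/4)·0 = 0.
The weights sum to 47/192.
So P(the car behind door 2 | the host opened door 5) = (1/64) / (47/192) = 3/47.

3/47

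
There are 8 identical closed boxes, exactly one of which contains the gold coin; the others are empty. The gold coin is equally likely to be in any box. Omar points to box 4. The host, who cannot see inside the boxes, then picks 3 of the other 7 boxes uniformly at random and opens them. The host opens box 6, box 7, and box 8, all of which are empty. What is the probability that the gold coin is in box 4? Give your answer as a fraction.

Condition on the true location of the gold coin.
If it is in any of boxes 1, 2, 3, 4, and 5 (prior 1/8 each): the host picks exactly this set with probability 1/35 regardless, and none is the prize; weight (1/8)·(1/35) = 1/280 each.
If it is in any of boxes 6, 7, and 8 (prior 1/8 each): that box was opened and seen not to hold the prize — ruled out; weight (1/8)·0 = 0 each.
The weights sum to 1/56.
So P(the gold coin in box 4 | the host opened box 6, box 7, and box 8) = (1/280) / (1/56) = 1/5.

1/5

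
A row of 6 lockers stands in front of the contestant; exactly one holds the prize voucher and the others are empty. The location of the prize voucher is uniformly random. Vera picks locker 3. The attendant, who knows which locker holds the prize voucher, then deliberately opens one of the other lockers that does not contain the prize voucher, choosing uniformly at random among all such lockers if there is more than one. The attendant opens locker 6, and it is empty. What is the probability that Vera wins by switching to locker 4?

Consider each possible location of the prize voucher in turn.
If it is in any of lockers 1, 2, 4, and 5 (prior 1/6 each): the attendant has 4 equally likely choices, so probability 1/4; weight (1/6)·(1/4) = 1/24 each.
If it is in locker 3 (prior 1/6): the attendant has 5 equally likely choices, so probability 1/5; weight (1/6)·(1/5) = 1/30.
If it is in locker 6 (prior 1/6): the attendant opened locker 6, so this case is ruled out; weight (1/6)·0 = 0.
The weights sum to 1/5.
So P(the prize voucher in locker 4 | the attendant opened locker 6) = (1/24) / (1/5) = 5/24.

5/24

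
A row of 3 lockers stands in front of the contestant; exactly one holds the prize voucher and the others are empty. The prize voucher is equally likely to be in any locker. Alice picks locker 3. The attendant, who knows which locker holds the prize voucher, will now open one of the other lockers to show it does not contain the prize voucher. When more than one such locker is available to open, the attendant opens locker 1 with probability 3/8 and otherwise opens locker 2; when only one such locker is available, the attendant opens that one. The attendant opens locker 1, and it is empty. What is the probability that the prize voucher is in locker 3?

Condition on the true location of the prize voucher.
If it is in locker 1 (prior 1/3): the attendant opened locker 1, so this case is ruled out; weight (1/3)·0 = 0.
If it is in locker 2 (prior 1/3): only locker 1 is available, probability 1; weight (1/3)·1 = 1/3.
If it is in locker 3 (prior 1/3): locker 1 is available, opened with probability 3/8; weight (1/3)·(3/8) = 1/8.
The weights sum to 11/24.
So P(the prize voucher in locker 3 | the attendant opened locker 1) = (1/8) / (11/24) = 3/11.

3/11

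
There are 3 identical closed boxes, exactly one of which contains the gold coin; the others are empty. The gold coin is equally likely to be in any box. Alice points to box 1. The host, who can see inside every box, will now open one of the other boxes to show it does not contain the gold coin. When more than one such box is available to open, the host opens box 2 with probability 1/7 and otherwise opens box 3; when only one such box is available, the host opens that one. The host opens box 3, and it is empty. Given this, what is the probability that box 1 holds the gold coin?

Apply Bayes' rule, conditioning on where the gold coin actually is.
If it is in box 1 (prior 1/3): box 2 is available but not opened, probability 6/7; weight (1/3)·(6/7) = 2/7.
If it is in box 2 (prior 1/3): only box 3 is available, probability 1; weight (1/3)·1 = 1/3.
If it is in box 3 (prior 1/3): the host opened box 3, so this case is ruled out; weight (1/3)·0 = 0.
The weights sum to 13/21.
So P(the gold coin in box 1 | the host opened box 3) = (2/7) / (13/21) = 6/13.

6/13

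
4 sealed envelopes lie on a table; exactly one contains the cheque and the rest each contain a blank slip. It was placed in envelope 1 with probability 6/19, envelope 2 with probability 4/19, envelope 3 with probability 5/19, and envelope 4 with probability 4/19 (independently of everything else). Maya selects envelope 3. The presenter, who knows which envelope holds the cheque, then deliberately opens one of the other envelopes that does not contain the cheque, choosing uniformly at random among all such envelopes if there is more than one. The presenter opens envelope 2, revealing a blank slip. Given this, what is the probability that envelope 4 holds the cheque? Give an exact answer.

3/10

Condition on the true location of the cheque.
If it is in envelope 1 (prior 6/19): the presenter has 2 equally likely choices, so probability 1/2; weight (6/19)·(1/2) = 3/19.
If it is in envelope 2 (prior 4/19): the presenter opened envelope 2, so this case is ruled out; weight (4/19)·0 = 0.
If it is in envelope 3 (prior 5/19): the presenter has 3 equally likely choices, so probability 1/3; weight (5/19)·(1/3) = 5/57.
If it is in envelope 4 (prior 4/19): the presenter has 2 equally likely choices, so probability 1/2; weight (4/19)·(1/2) = 2/19.
The weights sum to 20/57.
So P(the cheque in envelope 4 | the presenter opened envelope 2) = (2/19) / (20/57) = 3/10.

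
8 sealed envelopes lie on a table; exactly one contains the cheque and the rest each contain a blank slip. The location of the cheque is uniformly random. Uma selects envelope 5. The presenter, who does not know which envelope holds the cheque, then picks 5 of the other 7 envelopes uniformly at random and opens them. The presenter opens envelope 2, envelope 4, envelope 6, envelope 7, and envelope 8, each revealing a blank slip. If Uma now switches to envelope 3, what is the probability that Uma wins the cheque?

Because the presenter chose which envelopes to open without knowing where the cheque is, the choice is independent of the prize location. Learning that none of the 5 opened envelopes holds the cheque simply rules out those 5 locations and leaves the remaining 3 envelopes still equally likely by symmetry.
So P(the cheque in envelope 3) = 1/3.

1/3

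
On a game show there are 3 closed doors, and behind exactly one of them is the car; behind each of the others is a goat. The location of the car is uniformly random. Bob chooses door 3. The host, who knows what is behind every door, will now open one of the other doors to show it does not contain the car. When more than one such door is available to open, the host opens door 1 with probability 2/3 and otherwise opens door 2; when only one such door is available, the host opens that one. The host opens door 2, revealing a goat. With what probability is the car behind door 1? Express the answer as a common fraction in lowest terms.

3/4

Apply Bayes' rule, conditioning on where the car actually is.
If it is behind door 1 (prior 1/3): only door 2 is available, probability 1; weight (1/3)·1 = 1/3.
If it is behind door 2 (prior 1/3): the host opened door 2, so this case is ruled out; weight (1/3)·0 = 0.
If it is behind door 3 (prior 1/3): door 1 is available but not opened, probability 1/3; weight (1/3)·(1/3) = 1/9.
The weights sum to 4/9.
So P(the car behind door 1 | the host opened door 2) = (1/3) / (4/9) = 3/4.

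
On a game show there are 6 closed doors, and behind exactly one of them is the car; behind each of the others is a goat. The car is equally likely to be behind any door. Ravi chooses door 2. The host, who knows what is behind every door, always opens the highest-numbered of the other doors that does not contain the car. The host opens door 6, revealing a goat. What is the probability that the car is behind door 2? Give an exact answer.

Consider each possible location of the car in turn.
If it is behind any of doors 1, 2, 3, 4, and 5 (prior 1/6 each): door 6 is the highest-numbered option available, probability 1; weight (1/6)·1 = 1/6 each.
If it is behind door 6 (prior 1/6): the host opened door 6, so this case is ruled out; weight (1/6)·0 = 0.
The weights sum to 5/6.
So P(the car behind door 2 | the host opened door 6) = (1/6) / (5/6) = 1/5.

1/5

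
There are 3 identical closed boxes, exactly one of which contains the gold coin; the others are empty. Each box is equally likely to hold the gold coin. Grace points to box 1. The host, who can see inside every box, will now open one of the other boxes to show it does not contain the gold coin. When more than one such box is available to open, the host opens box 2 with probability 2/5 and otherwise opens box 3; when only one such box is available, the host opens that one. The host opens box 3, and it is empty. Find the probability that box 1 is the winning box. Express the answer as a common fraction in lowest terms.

3/8

Condition on the true location of the gold coin.
If it is in box 1 (prior 1/3): box 2 is available but not opened, probability 3/5; weight (1/3)·(3/5) = 1/5.
If it is in box 2 (prior 1/3): only box 3 is available, probability 1; weight (1/3)·1 = 1/3.
If it is in box 3 (prior 1/3): the host opened box 3, so this case is ruled out; weight (1/3)·0 = 0.
The weights sum to 8/15.
So P(the gold coin in box 1 | the host opened box 3) = (1/5) / (8/15) = 3/8.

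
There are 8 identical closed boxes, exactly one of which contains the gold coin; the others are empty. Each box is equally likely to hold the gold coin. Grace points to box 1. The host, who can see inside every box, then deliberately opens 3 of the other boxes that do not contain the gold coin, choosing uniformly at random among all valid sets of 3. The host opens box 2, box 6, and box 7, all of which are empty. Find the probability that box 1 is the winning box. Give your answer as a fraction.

Apply Bayes' rule, conditioning on where the gold coin actually is.
If it is in box 1 (prior 1/8): the host has 35 equally likely choices, so probability 1/35; weight (1/8)·(1/35) = 1/280.
If it is in any of boxes 2, 6, and 7 (prior 1/8 each): that box was opened and seen not to hold the prize — ruled out; weight (1/8)·0 = 0 each.
If it is in any of boxes 3, 4, 5, and 8 (prior 1/8 each): the host has 20 equally likely choices, so probability 1/20; weight (1/8)·(1/20) = 1/160 each.
The weights sum to 1/35.
So P(the gold coin in box 1 | the host opened box 2, box 6, and box 7) = (1/280) / (1/35) = 1/8.

1/8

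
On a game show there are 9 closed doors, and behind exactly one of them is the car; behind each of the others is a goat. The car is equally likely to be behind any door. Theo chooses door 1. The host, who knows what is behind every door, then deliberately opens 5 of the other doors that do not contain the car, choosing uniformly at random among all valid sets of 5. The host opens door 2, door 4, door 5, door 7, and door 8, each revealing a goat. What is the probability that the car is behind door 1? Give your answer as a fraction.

1/9

Apply Bayes' rule, conditioning on where the car actually is.
If it is behind door 1 (prior 1/9): the host has 56 equally likely choices, so probability 1/56; weight (1/9)·(1/56) = 1/504.
If it is behind any of doors 2, 4, 5, 7, and 8 (prior 1/9 each): that door was opened and seen not to hold the prize — ruled out; weight (1/9)·0 = 0 each.
If it is behind any of doors 3, 6, and 9 (prior 1/9 each): the host has 21 equally likely choices, so probability 1/21; weight (1/9)·(1/21) = 1/189 each.
The weights sum to 1/56.
So P(the car behind door 1 | the host opened door 2, door 4, door 5, door 7, and door 8) = (1/504) / (1/56) = 1/9.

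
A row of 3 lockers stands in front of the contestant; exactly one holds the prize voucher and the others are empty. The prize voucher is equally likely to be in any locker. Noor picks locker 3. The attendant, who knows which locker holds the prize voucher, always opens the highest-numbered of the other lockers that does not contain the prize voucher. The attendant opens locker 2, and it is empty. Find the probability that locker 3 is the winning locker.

Apply Bayes' rule, conditioning on where the prize voucher actually is.
If it is in either of lockers 1 and 3 (prior 1/3 each): locker 2 is the highest-numbered option available, probability 1; weight (1/3)·1 = 1/3 each.
If it is in locker 2 (prior 1/3): the attendant opened locker 2, so this case is ruled out; weight (1/3)·0 = 0.
The weights sum to 2/3.
So P(the prize voucher in locker 3 | the attendant opened locker 2) = (1/3) / (2/3) = 1/2.

1/2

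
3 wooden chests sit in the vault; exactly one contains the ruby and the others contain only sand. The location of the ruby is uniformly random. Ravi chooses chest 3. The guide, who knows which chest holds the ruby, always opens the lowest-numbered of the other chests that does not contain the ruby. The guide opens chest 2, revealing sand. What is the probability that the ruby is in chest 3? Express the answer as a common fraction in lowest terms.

0

Consider each possible location of the ruby in turn.
If it is in chest 1 (prior 1/3): chest 2 is the lowest-numbered option available, probability 1; weight (1/3)·1 = 1/3.
If it is in chest 2 (prior 1/3): the guide opened chest 2, so this case is ruled out; weight (1/3)·0 = 0.
If it is in chest 3 (prior 1/3): the guide would have opened chest 1 instead, probability 0; weight (1/3)·0 = 0.
The weights sum to 1/3.
So P(the ruby in chest 3 | the guide opened chest 2) = 0 / (1/3) = 0.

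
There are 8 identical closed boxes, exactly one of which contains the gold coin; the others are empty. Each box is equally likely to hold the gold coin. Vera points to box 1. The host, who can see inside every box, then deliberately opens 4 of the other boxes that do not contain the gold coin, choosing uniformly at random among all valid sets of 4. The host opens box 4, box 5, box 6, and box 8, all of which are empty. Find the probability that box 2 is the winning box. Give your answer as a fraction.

Condition on the true location of the gold coin.
If it is in box 1 (prior 1/8): the host has 35 equally likely choices, so probability 1/35; weight (1/8)·(1/35) = 1/280.
If it is in any of boxes 2, 3, and 7 (prior 1/8 each): the host has 15 equally likely choices, so probability 1/15; weight (1/8)·(1/15) = 1/120 each.
If it is in any of boxes 4, 5, 6, and 8 (prior 1/8 each): that box was opened and seen not to hold the prize — ruled out; weight (1/8)·0 = 0 each.
The weights sum to 1/35.
So P(the gold coin in box 2 | the host opened box 4, box 5, box 6, and box 8) = (1/120) / (1/35) = 7/24.

7/24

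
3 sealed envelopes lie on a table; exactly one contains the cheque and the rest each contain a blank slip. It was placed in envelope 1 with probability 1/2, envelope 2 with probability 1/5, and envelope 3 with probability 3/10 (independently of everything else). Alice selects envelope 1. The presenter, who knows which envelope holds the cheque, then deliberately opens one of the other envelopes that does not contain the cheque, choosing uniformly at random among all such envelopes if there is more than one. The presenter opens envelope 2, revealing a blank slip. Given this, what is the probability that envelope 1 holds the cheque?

5/11

Consider each possible location of the cheque in turn.
If it is in envelope 1 (prior 1/2): the presenter has 2 equally likely choices, so probability 1/2; weight (1/2)·(1/2) = 1/4.
If it is in envelope 2 (prior 1/5): the presenter opened envelope 2, so this case is ruled out; weight (1/5)·0 = 0.
If it is in envelope 3 (prior 3/10): the presenter has no choice, probability 1; weight (3/10)·1 = 3/10.
The weights sum to 11/20.
So P(the cheque in envelope 1 | the presenter opened envelope 2) = (1/4) / (11/20) = 5/11.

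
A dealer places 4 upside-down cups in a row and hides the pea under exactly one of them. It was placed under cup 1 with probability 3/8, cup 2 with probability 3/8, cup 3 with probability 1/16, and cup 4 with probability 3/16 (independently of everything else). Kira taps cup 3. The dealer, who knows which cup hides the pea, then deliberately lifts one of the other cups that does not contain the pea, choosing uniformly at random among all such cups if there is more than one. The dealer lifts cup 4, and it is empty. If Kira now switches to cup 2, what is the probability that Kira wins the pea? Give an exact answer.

Consider each possible location of the pea in turn.
If it is under either of cups 1 and 2 (prior 3/8 each): the dealer has 2 equally likely choices, so probability 1/2; weight (3/8)·(1/2) = 3/16 each.
If it is under cup 3 (prior 1/16): the dealer has 3 equally likely choices, so probability 1/3; weight (1/16)·(1/3) = 1/48.
If it is under cup 4 (prior 3/16): the dealer opened cup 4, so this case is ruled out; weight (3/16)·0 = 0.
The weights sum to 19/48.
So P(the pea under cup 2 | the dealer opened cup 4) = (3/16) / (19/48) = 9/19.

9/19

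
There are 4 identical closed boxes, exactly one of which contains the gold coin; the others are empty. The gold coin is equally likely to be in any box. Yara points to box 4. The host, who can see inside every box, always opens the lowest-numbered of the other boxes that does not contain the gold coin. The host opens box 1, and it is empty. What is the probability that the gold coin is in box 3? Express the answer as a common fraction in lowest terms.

1/3

Consider each possible location of the gold coin in turn.
If it is in box 1 (prior 1/4): the host opened box 1, so this case is ruled out; weight (1/4)·0 = 0.
If it is in any of boxes 2, 3, and 4 (prior 1/4 each): box 1 is the lowest-numbered option available, probability 1; weight (1/4)·1 = 1/4 each.
The weights sum to 3/4.
So P(the gold coin in box 3 | the host opened box 1) = (1/4) / (3/4) = 1/3.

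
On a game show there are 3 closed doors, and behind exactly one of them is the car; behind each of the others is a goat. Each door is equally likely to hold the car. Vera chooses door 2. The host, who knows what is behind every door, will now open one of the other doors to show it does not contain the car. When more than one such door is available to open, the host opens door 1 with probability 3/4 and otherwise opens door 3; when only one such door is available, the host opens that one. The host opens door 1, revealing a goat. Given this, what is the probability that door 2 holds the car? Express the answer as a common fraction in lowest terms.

Apply Bayes' rule, conditioning on where the car actually is.
If it is behind door 1 (prior 1/3): the host opened door 1, so this case is ruled out; weight (1/3)·0 = 0.
If it is behind door 2 (prior 1/3): door 1 is available, opened with probability 3/4; weight (1/3)·(3/4) = 1/4.
If it is behind door 3 (prior 1/3): only door 1 is available, probability 1; weight (1/3)·1 = 1/3.
The weights sum to 7/12.
So P(the car behind door 2 | the host opened door 1) = (1/4) / (7/12) = 3/7.

3/7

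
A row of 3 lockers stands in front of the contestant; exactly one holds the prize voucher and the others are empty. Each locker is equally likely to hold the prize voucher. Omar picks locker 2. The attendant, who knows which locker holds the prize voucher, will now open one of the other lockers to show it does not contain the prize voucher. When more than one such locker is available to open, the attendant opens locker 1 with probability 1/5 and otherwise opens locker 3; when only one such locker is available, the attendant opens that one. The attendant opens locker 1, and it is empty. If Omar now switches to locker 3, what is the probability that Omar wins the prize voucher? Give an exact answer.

Apply Bayes' rule, conditioning on where the prize voucher actually is.
If it is in locker 1 (prior 1/3): the attendant opened locker 1, so this case is ruled out; weight (1/3)·0 = 0.
If it is in locker 2 (prior 1/3): locker 1 is available, opened with probability 1/5; weight (1/3)·(1/5) = 1/15.
If it is in locker 3 (prior 1/3): only locker 1 is available, probability 1; weight (1/3)·1 = 1/3.
The weights sum to 2/5.
So P(the prize voucher in locker 3 | the attendant opened locker 1) = (1/3) / (2/5) = 5/6.

5/6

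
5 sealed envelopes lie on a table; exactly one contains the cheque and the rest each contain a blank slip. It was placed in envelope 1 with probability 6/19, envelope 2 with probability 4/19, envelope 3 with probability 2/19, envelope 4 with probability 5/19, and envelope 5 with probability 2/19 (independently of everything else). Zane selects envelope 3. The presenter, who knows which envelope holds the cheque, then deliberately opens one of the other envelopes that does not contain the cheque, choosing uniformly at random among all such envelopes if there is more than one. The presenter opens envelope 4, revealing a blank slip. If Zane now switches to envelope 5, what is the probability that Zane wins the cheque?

4/27

Consider each possible location of the cheque in turn.
If it is in envelope 1 (prior 6/19): the presenter has 3 equally likely choices, so probability 1/3; weight (6/19)·(1/3) = 2/19.
If it is in envelope 2 (prior 4/19): the presenter has 3 equally likely choices, so probability 1/3; weight (4/19)·(1/3) = 4/57.
If it is in envelope 3 (prior 2/19): the presenter has 4 equally likely choices, so probability 1/4; weight (2/19)·(1/4) = 1/38.
If it is in envelope 4 (prior 5/19): the presenter opened envelope 4, so this case is ruled out; weight (5/19)·0 = 0.
If it is in envelope 5 (prior 2/19): the presenter has 3 equally likely choices, so probability 1/3; weight (2/19)·(1/3) = 2/57.
The weights sum to 9/38.
So P(the cheque in envelope 5 | the presenter opened envelope 4) = (2/57) / (9/38) = 4/27.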